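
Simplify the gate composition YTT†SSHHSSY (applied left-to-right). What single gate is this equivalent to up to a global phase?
I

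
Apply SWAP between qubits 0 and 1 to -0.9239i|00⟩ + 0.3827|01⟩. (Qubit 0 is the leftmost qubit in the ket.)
-0.9239i|00⟩ + 0.3827|10⟩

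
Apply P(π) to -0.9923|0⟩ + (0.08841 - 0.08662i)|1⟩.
-0.9923|0⟩ + (-0.08841 + 0.08662i)|1⟩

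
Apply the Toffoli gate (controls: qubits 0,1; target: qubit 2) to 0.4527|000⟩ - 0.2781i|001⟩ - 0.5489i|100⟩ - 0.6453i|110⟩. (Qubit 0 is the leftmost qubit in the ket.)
0.4527|000⟩ - 0.2781i|001⟩ - 0.5489i|100⟩ - 0.6453i|111⟩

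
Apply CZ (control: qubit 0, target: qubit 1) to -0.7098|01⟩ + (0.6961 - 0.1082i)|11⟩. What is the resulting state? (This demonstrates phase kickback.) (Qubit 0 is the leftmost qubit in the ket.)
-0.7098|01⟩ + (-0.6961 + 0.1082i)|11⟩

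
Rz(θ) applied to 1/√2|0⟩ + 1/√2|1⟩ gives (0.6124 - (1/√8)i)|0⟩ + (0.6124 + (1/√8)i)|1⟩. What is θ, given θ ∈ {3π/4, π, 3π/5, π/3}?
π/3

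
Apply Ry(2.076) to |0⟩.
0.5079|0⟩ + 0.8614|1⟩

Ry(2.076) = [[cos(θ/2), −sin(θ/2)], [sin(θ/2), cos(θ/2)]]; θ = 2.076, cos(θ/2) ≈ 0.507944, sin(θ/2) ≈ 0.86139.
With a = amp(|0⟩) = 1 and b = amp(|1⟩) = 0:
new amp(|0⟩) = (0.507944)·a + (-0.86139)·b = 0.5079
new amp(|1⟩) = (0.86139)·a + (0.507944)·b = 0.8614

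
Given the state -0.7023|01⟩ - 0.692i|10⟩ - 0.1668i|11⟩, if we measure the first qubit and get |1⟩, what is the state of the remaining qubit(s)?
-0.9722i|0⟩ - 0.2343i|1⟩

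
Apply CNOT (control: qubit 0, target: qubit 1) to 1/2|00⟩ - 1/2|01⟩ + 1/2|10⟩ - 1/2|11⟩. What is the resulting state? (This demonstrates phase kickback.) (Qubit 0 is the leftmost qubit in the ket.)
1/2|00⟩ - 1/2|01⟩ - 1/2|10⟩ + 1/2|11⟩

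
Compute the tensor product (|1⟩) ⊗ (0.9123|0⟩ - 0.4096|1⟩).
0.9123|10⟩ - 0.4096|11⟩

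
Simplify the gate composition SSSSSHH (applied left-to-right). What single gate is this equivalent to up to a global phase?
S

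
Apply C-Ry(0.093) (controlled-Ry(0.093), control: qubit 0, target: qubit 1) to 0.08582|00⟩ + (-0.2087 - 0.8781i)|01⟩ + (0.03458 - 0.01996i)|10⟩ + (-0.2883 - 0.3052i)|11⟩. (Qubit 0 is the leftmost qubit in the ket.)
0.08582|00⟩ + (-0.2087 - 0.8781i)|01⟩ + (0.04794 - 0.005752i)|10⟩ + (-0.2864 - 0.3058i)|11⟩

C-Ry(0.093) leaves the control-|0⟩ kets |00⟩, |01⟩ unchanged and applies Ry(0.093) to qubit 1 on the control-|1⟩ pair (|10⟩, |11⟩).
Ry(0.093) = [[cos(θ/2), −sin(θ/2)], [sin(θ/2), cos(θ/2)]]; θ = 0.093, cos(θ/2) ≈ 0.998919, sin(θ/2) ≈ 0.0464832.
With a = amp(|10⟩) = (0.03458 - 0.01996i) and b = amp(|11⟩) = (-0.2883 - 0.3052i):
new amp(|10⟩) = (0.998919)·a + (-0.0464832)·b = (0.04794 - 0.005752i)
new amp(|11⟩) = (0.0464832)·a + (0.998919)·b = (-0.2864 - 0.3058i)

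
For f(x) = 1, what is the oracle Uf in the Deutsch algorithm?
I ⊗ X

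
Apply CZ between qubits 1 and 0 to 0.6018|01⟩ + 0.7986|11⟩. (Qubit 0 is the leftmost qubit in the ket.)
0.6018|01⟩ - 0.7986|11⟩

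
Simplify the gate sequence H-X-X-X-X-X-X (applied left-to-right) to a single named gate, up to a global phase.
H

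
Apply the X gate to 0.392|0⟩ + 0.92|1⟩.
0.92|0⟩ + 0.392|1⟩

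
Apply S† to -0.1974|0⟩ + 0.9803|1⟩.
-0.1974|0⟩ - 0.9803i|1⟩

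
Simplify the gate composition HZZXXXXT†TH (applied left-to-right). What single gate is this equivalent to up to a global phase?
I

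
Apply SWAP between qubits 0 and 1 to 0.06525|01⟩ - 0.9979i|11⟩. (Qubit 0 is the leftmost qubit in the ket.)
0.06525|10⟩ - 0.9979i|11⟩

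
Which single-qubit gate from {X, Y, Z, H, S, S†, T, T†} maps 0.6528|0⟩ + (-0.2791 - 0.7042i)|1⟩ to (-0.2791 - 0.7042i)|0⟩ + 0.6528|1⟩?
X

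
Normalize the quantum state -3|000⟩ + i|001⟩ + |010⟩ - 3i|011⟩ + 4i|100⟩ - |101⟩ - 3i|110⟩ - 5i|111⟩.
-0.356|000⟩ + 0.1187i|001⟩ + 0.1187|010⟩ - 0.356i|011⟩ + 0.4747i|100⟩ - 0.1187|101⟩ - 0.356i|110⟩ - 0.5934i|111⟩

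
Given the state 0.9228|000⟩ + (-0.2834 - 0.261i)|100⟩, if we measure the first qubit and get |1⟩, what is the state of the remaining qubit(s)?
(-0.7356 - 0.6774i)|00⟩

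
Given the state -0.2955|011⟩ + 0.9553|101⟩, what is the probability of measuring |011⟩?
0.08732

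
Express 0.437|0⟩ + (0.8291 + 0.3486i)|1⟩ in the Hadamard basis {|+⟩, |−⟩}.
(0.8953 + 0.2465i)|+⟩ + (-0.2773 - 0.2465i)|−⟩

With |ψ⟩ = α|0⟩ + β|1⟩, the Hadamard-basis coefficients are ⟨+|ψ⟩ = (α + β)/√2 and ⟨−|ψ⟩ = (α − β)/√2.
Here α = 0.437, β = (0.8291 + 0.3486i): (α + β)/√2 = (0.8953 + 0.2465i), (α − β)/√2 = (-0.2773 - 0.2465i).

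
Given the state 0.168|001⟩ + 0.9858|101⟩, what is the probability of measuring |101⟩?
0.9718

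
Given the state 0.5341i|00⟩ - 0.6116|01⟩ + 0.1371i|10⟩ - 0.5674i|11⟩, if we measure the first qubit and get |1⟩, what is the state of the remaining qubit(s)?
0.2349i|0⟩ - 0.972i|1⟩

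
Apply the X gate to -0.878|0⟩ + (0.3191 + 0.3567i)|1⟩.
(0.3191 + 0.3567i)|0⟩ - 0.878|1⟩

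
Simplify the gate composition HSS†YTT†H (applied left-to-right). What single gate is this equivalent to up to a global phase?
Y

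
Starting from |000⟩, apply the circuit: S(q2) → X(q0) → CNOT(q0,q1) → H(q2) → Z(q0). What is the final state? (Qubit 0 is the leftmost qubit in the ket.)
-1/√2|110⟩ - 1/√2|111⟩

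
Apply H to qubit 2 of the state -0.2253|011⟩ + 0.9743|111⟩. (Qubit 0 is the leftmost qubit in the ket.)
-0.1593|010⟩ + 0.1593|011⟩ + 0.6889|110⟩ - 0.6889|111⟩

H on qubit 2 mixes each pair of kets that differ only in qubit 2: amplitudes (a, b) of (|…0…⟩, |…1…⟩) become ((a + b)/√2, (a − b)/√2). Kets absent from the input have amplitude 0.
(|010⟩, |011⟩): (a, b) = (0, -0.2253) → (-0.1593, 0.1593)
(|110⟩, |111⟩): (a, b) = (0, 0.9743) → (0.6889, -0.6889)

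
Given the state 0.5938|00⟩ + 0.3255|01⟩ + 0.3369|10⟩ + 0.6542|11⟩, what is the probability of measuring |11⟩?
0.428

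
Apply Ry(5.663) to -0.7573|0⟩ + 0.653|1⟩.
0.5219|0⟩ - 0.8529|1⟩

Ry(5.663) = [[cos(θ/2), −sin(θ/2)], [sin(θ/2), cos(θ/2)]]; θ = 5.663, cos(θ/2) ≈ -0.952305, sin(θ/2) ≈ 0.305147.
With a = amp(|0⟩) = -0.7573 and b = amp(|1⟩) = 0.653:
new amp(|0⟩) = (-0.952305)·a + (-0.305147)·b = 0.5219
new amp(|1⟩) = (0.305147)·a + (-0.952305)·b = -0.8529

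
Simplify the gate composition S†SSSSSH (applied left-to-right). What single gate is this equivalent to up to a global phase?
H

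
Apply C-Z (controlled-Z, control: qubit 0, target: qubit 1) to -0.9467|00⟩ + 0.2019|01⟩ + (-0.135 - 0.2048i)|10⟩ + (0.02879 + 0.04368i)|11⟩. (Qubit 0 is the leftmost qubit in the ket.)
-0.9467|00⟩ + 0.2019|01⟩ + (-0.135 - 0.2048i)|10⟩ + (-0.02879 - 0.04368i)|11⟩

C-Z leaves the control-|0⟩ kets |00⟩, |01⟩ unchanged and applies Z to qubit 1 on the control-|1⟩ pair (|10⟩, |11⟩).
Z = [[1, 0], [0, -1]].
With a = amp(|10⟩) = (-0.135 - 0.2048i) and b = amp(|11⟩) = (0.02879 + 0.04368i):
new amp(|10⟩) = (1)·a = (-0.135 - 0.2048i)
new amp(|11⟩) = (-1)·b = (-0.02879 - 0.04368i)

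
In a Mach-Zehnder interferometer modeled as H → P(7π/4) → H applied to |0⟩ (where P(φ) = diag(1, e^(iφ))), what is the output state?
(0.8536 - (1/√8)i)|0⟩ + (0.1464 + (1/√8)i)|1⟩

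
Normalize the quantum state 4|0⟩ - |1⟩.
0.9701|0⟩ - 0.2425|1⟩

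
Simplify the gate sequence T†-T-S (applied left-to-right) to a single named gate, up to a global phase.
S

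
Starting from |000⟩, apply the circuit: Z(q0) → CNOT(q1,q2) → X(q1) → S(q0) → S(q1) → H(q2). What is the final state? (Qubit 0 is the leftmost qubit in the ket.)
(1/√2)i|010⟩ + (1/√2)i|011⟩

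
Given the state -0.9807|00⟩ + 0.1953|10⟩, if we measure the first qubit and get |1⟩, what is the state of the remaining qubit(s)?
|0⟩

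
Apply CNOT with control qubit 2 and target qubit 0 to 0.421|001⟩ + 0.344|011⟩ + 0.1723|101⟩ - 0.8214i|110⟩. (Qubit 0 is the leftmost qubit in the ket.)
0.1723|001⟩ + 0.421|101⟩ - 0.8214i|110⟩ + 0.344|111⟩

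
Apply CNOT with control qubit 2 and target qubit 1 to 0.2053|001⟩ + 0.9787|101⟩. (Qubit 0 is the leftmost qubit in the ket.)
0.2053|011⟩ + 0.9787|111⟩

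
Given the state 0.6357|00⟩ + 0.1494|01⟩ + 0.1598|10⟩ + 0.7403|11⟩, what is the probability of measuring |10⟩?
0.02554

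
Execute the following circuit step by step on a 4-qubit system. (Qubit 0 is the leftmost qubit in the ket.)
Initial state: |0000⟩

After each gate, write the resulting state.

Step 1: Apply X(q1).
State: |0100⟩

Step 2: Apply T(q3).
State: |0100⟩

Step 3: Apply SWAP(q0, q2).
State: |0100⟩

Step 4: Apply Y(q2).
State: i|0110⟩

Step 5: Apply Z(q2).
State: -i|0110⟩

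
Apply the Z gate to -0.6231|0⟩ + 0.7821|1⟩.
-0.6231|0⟩ - 0.7821|1⟩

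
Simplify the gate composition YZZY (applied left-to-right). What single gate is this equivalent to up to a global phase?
I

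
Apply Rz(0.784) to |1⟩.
(0.9241 + 0.382i)|1⟩

Rz(0.784) = [[e^(−iθ/2), 0], [0, e^(iθ/2)]] with e^(±iθ/2) = cos(θ/2) ± i·sin(θ/2); θ = 0.784, cos(θ/2) ≈ 0.924147, sin(θ/2) ≈ 0.382037.
With a = amp(|0⟩) = 0 and b = amp(|1⟩) = 1:
new amp(|0⟩) = (0.924147 - 0.382037i)·a = 0
new amp(|1⟩) = (0.924147 + 0.382037i)·b = (0.9241 + 0.382i)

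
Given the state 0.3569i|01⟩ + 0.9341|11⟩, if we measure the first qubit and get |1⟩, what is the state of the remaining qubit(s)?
|1⟩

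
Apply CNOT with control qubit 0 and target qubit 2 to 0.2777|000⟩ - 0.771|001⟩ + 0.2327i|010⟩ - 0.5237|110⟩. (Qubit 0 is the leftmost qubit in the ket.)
0.2777|000⟩ - 0.771|001⟩ + 0.2327i|010⟩ - 0.5237|111⟩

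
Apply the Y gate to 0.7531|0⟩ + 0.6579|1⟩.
-0.6579i|0⟩ + 0.7531i|1⟩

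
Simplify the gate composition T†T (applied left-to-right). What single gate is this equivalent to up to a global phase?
I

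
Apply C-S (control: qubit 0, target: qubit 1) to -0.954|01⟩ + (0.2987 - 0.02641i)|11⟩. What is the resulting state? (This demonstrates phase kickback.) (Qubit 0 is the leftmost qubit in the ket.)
-0.954|01⟩ + (0.02641 + 0.2987i)|11⟩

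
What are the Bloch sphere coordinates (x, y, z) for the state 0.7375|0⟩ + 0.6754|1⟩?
(0.9962, 0, 0.08774)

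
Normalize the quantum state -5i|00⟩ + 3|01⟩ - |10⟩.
-0.8452i|00⟩ + 0.5071|01⟩ - 0.169|10⟩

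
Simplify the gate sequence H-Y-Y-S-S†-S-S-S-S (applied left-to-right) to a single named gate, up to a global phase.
H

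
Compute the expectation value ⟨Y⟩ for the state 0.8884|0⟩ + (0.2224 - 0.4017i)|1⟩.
-0.7137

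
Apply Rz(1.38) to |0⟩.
(0.7712 - 0.6365i)|0⟩

Rz(1.38) = [[e^(−iθ/2), 0], [0, e^(iθ/2)]] with e^(±iθ/2) = cos(θ/2) ± i·sin(θ/2); θ = 1.38, cos(θ/2) ≈ 0.771246, sin(θ/2) ≈ 0.636537.
With a = amp(|0⟩) = 1 and b = amp(|1⟩) = 0:
new amp(|0⟩) = (0.771246 - 0.636537i)·a = (0.7712 - 0.6365i)
new amp(|1⟩) = (0.771246 + 0.636537i)·b = 0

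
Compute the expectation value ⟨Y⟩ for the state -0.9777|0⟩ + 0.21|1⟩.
0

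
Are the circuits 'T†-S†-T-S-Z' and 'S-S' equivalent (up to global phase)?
Yes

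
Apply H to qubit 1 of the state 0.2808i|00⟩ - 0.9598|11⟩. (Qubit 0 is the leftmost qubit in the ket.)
0.1986i|00⟩ + 0.1986i|01⟩ - 0.6787|10⟩ + 0.6787|11⟩

H on qubit 1 mixes each pair of kets that differ only in qubit 1: amplitudes (a, b) of (|…0…⟩, |…1…⟩) become ((a + b)/√2, (a − b)/√2). Kets absent from the input have amplitude 0.
(|00⟩, |01⟩): (a, b) = (0.2808i, 0) → (0.1986i, 0.1986i)
(|10⟩, |11⟩): (a, b) = (0, -0.9598) → (-0.6787, 0.6787)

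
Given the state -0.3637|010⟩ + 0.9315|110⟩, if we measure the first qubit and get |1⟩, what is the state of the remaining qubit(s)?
|10⟩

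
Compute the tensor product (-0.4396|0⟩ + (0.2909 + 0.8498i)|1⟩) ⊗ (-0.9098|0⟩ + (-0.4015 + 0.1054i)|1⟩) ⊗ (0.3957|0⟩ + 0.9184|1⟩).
0.1583|000⟩ + 0.3673|001⟩ + (0.06984 - 0.01833i)|010⟩ + (0.1621 - 0.04255i)|011⟩ + (-0.1047 - 0.3059i)|100⟩ + (-0.2431 - 0.7101i)|101⟩ + (-0.08166 - 0.1229i)|110⟩ + (-0.1895 - 0.2852i)|111⟩

amp(|b₁b₂…⟩) = product of the factor amplitudes for bits b₁, b₂, …; only kets whose every factor amplitude is nonzero survive.
|000⟩: (-0.4396)(-0.9098)(0.3957) = 0.1583
|001⟩: (-0.4396)(-0.9098)(0.9184) = 0.3673
|010⟩: (-0.4396)(-0.4015 + 0.1054i)(0.3957) = (0.06984 - 0.01833i)
|011⟩: (-0.4396)(-0.4015 + 0.1054i)(0.9184) = (0.1621 - 0.04255i)
|100⟩: (0.2909 + 0.8498i)(-0.9098)(0.3957) = (-0.1047 - 0.3059i)
|101⟩: (0.2909 + 0.8498i)(-0.9098)(0.9184) = (-0.2431 - 0.7101i)
|110⟩: (0.2909 + 0.8498i)(-0.4015 + 0.1054i)(0.3957) = (-0.08166 - 0.1229i)
|111⟩: (0.2909 + 0.8498i)(-0.4015 + 0.1054i)(0.9184) = (-0.1895 - 0.2852i)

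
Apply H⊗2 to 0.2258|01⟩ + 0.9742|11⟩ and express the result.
0.6|00⟩ - 0.6|01⟩ - 0.3742|10⟩ + 0.3742|11⟩

H⊗2 gives amp(|y⟩) = (1/2) Σ_x (−1)^(x·y) amp(|x⟩), where x·y is the number of positions in which both x and y have a 1.
|00⟩: (0.2258 + 0.9742)/2 = 0.6
|01⟩: (-0.2258 - 0.9742)/2 = -0.6
|10⟩: (0.2258 - 0.9742)/2 = -0.3742
|11⟩: (-0.2258 + 0.9742)/2 = 0.3742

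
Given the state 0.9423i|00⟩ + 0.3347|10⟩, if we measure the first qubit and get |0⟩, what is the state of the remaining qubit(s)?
i|0⟩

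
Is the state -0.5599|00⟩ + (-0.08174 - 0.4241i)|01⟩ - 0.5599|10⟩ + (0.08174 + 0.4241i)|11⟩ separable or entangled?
Entangled

Writing the state as a|00⟩ + b|01⟩ + c|10⟩ + d|11⟩, it is a product state iff ad − bc = 0.
Here (a, b, c, d) = (-0.5599, (-0.08174 - 0.4241i), -0.5599, (0.08174 + 0.4241i)): ad − bc = (-0.5599)(0.08174 + 0.4241i) − (-0.08174 - 0.4241i)(-0.5599) = (-0.09153 - 0.4749i) ≠ 0, so the state is entangled.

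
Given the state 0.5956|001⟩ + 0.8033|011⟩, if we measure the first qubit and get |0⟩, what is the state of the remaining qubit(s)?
0.5956|01⟩ + 0.8033|11⟩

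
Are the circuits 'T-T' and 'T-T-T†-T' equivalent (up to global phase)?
Yes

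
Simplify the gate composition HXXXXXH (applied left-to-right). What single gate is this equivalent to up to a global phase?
Z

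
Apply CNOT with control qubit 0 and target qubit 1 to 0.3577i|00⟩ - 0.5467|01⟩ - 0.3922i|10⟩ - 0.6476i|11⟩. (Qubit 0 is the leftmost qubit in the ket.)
0.3577i|00⟩ - 0.5467|01⟩ - 0.6476i|10⟩ - 0.3922i|11⟩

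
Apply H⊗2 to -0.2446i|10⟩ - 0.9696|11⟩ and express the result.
(-0.4848 - 0.1223i)|00⟩ + (0.4848 - 0.1223i)|01⟩ + (0.4848 + 0.1223i)|10⟩ + (-0.4848 + 0.1223i)|11⟩

H⊗2 gives amp(|y⟩) = (1/2) Σ_x (−1)^(x·y) amp(|x⟩), where x·y is the number of positions in which both x and y have a 1.
|00⟩: (-0.2446i - 0.9696)/2 = (-0.4848 - 0.1223i)
|01⟩: (-0.2446i + 0.9696)/2 = (0.4848 - 0.1223i)
|10⟩: (0.2446i + 0.9696)/2 = (0.4848 + 0.1223i)
|11⟩: (0.2446i - 0.9696)/2 = (-0.4848 + 0.1223i)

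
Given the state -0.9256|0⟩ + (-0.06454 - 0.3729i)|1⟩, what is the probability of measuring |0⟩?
0.8567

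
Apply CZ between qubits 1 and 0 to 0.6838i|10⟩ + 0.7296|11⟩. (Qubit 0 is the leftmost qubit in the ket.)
0.6838i|10⟩ - 0.7296|11⟩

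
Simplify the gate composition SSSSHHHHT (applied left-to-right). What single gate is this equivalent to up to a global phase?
T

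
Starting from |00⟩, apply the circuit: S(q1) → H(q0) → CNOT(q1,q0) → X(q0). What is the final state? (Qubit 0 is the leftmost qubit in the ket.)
1/√2|00⟩ + 1/√2|10⟩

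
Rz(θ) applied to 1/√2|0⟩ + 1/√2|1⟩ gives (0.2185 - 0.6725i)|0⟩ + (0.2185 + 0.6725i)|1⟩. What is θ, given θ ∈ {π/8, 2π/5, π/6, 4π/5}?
4π/5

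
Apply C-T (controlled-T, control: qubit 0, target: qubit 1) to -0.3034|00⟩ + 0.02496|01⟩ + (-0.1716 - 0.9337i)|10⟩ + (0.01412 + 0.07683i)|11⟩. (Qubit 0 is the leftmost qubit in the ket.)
-0.3034|00⟩ + 0.02496|01⟩ + (-0.1716 - 0.9337i)|10⟩ + (-0.04434 + 0.06431i)|11⟩

C-T leaves the control-|0⟩ kets |00⟩, |01⟩ unchanged and applies T to qubit 1 on the control-|1⟩ pair (|10⟩, |11⟩).
T = [[1, 0], [0, (1/√2 + (1/√2)i)]].
With a = amp(|10⟩) = (-0.1716 - 0.9337i) and b = amp(|11⟩) = (0.01412 + 0.07683i):
new amp(|10⟩) = (1)·a = (-0.1716 - 0.9337i)
new amp(|11⟩) = (1/√2 + (1/√2)i)·b = (-0.04434 + 0.06431i)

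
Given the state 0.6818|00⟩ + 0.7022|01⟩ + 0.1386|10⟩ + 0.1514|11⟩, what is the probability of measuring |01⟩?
0.4931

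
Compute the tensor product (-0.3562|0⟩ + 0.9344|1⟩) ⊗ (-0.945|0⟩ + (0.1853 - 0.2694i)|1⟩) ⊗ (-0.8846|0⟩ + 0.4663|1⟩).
-0.2978|000⟩ + 0.157|001⟩ + (0.05839 - 0.08489i)|010⟩ + (-0.03078 + 0.04475i)|011⟩ + 0.7811|100⟩ - 0.4117|101⟩ + (-0.1532 + 0.2227i)|110⟩ + (0.08074 - 0.1174i)|111⟩

amp(|b₁b₂…⟩) = product of the factor amplitudes for bits b₁, b₂, …; only kets whose every factor amplitude is nonzero survive.
|000⟩: (-0.3562)(-0.945)(-0.8846) = -0.2978
|001⟩: (-0.3562)(-0.945)(0.4663) = 0.157
|010⟩: (-0.3562)(0.1853 - 0.2694i)(-0.8846) = (0.05839 - 0.08489i)
|011⟩: (-0.3562)(0.1853 - 0.2694i)(0.4663) = (-0.03078 + 0.04475i)
|100⟩: (0.9344)(-0.945)(-0.8846) = 0.7811
|101⟩: (0.9344)(-0.945)(0.4663) = -0.4117
|110⟩: (0.9344)(0.1853 - 0.2694i)(-0.8846) = (-0.1532 + 0.2227i)
|111⟩: (0.9344)(0.1853 - 0.2694i)(0.4663) = (0.08074 - 0.1174i)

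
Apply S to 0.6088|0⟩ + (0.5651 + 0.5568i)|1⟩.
0.6088|0⟩ + (-0.5568 + 0.5651i)|1⟩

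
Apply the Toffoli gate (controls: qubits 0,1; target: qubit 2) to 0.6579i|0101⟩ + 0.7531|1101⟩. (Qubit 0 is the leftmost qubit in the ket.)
0.6579i|0101⟩ + 0.7531|1111⟩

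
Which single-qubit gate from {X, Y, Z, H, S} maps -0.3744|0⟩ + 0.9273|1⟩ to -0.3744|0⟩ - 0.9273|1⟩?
Z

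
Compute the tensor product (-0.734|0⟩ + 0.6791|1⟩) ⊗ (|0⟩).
-0.734|00⟩ + 0.6791|10⟩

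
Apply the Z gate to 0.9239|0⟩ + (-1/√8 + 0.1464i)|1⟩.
0.9239|0⟩ + (1/√8 - 0.1464i)|1⟩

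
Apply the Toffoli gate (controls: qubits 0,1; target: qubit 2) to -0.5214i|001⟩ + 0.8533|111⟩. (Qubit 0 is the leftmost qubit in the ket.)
-0.5214i|001⟩ + 0.8533|110⟩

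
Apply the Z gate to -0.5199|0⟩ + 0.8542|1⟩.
-0.5199|0⟩ - 0.8542|1⟩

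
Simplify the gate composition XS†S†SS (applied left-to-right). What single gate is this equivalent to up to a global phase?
X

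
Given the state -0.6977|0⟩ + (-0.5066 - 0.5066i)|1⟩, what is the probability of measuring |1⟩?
0.5133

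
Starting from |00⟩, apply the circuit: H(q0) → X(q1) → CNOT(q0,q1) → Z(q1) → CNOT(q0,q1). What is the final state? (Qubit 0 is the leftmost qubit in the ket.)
-1/√2|01⟩ + 1/√2|11⟩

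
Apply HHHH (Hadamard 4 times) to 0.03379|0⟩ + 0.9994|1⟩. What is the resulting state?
0.03379|0⟩ + 0.9994|1⟩

H² = I, so an even number of Hadamards cancels: H^4 = I and the state is unchanged.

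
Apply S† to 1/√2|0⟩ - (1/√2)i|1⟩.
1/√2|0⟩ - 1/√2|1⟩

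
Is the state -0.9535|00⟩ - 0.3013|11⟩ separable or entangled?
Entangled

Writing the state as a|00⟩ + b|01⟩ + c|10⟩ + d|11⟩, it is a product state iff ad − bc = 0.
Here (a, b, c, d) = (-0.9535, 0, 0, -0.3013): ad − bc = (-0.9535)(-0.3013) − (0)(0) = 0.2873 ≠ 0, so the state is entangled.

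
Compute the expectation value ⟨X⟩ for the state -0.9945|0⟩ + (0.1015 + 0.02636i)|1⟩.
-0.2019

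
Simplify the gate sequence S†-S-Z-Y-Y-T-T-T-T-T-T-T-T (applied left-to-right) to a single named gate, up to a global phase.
Z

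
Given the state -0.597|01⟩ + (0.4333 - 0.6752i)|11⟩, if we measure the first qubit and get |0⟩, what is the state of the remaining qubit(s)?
-|1⟩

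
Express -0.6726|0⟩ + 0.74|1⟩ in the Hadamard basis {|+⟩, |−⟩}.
0.04766|+⟩ - 0.9989|−⟩

With |ψ⟩ = α|0⟩ + β|1⟩, the Hadamard-basis coefficients are ⟨+|ψ⟩ = (α + β)/√2 and ⟨−|ψ⟩ = (α − β)/√2.
Here α = -0.6726, β = 0.74: (α + β)/√2 = 0.04766, (α − β)/√2 = -0.9989.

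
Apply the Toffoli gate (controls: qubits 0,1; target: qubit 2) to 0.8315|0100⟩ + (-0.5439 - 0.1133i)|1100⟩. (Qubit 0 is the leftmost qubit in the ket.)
0.8315|0100⟩ + (-0.5439 - 0.1133i)|1110⟩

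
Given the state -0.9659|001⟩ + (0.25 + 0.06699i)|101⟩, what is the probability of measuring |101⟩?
0.06699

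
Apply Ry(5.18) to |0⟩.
-0.8517|0⟩ + 0.524|1⟩

Ry(5.18) = [[cos(θ/2), −sin(θ/2)], [sin(θ/2), cos(θ/2)]]; θ = 5.18, cos(θ/2) ≈ -0.851691, sin(θ/2) ≈ 0.524044.
With a = amp(|0⟩) = 1 and b = amp(|1⟩) = 0:
new amp(|0⟩) = (-0.851691)·a + (-0.524044)·b = -0.8517
new amp(|1⟩) = (0.524044)·a + (-0.851691)·b = 0.524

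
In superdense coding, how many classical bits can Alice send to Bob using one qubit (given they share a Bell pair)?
2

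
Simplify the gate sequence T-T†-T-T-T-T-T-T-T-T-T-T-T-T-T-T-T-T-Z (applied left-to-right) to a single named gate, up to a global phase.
Z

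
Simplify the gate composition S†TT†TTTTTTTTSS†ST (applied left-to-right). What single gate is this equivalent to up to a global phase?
T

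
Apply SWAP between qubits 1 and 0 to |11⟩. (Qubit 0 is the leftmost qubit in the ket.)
|11⟩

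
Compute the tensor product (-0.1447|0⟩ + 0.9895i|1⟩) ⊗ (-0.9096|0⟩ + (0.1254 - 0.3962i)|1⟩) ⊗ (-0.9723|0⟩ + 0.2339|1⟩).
-0.128|000⟩ + 0.03079|001⟩ + (0.01764 - 0.05574i)|010⟩ + (-0.004244 + 0.01341i)|011⟩ + 0.8751i|100⟩ - 0.2105i|101⟩ + (-0.3812 - 0.1206i)|110⟩ + (0.0917 + 0.02902i)|111⟩

amp(|b₁b₂…⟩) = product of the factor amplitudes for bits b₁, b₂, …; only kets whose every factor amplitude is nonzero survive.
|000⟩: (-0.1447)(-0.9096)(-0.9723) = -0.128
|001⟩: (-0.1447)(-0.9096)(0.2339) = 0.03079
|010⟩: (-0.1447)(0.1254 - 0.3962i)(-0.9723) = (0.01764 - 0.05574i)
|011⟩: (-0.1447)(0.1254 - 0.3962i)(0.2339) = (-0.004244 + 0.01341i)
|100⟩: (0.9895i)(-0.9096)(-0.9723) = 0.8751i
|101⟩: (0.9895i)(-0.9096)(0.2339) = -0.2105i
|110⟩: (0.9895i)(0.1254 - 0.3962i)(-0.9723) = (-0.3812 - 0.1206i)
|111⟩: (0.9895i)(0.1254 - 0.3962i)(0.2339) = (0.0917 + 0.02902i)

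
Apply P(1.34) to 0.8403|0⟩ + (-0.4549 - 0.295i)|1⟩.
0.8403|0⟩ + (0.1831 - 0.5103i)|1⟩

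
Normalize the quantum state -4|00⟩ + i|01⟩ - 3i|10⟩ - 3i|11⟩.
-0.6761|00⟩ + 0.169i|01⟩ - 0.5071i|10⟩ - 0.5071i|11⟩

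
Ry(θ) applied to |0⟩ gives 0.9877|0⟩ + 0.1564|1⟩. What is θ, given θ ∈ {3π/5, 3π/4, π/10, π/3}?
π/10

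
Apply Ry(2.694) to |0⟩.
0.2219|0⟩ + 0.9751|1⟩

Ry(2.694) = [[cos(θ/2), −sin(θ/2)], [sin(θ/2), cos(θ/2)]]; θ = 2.694, cos(θ/2) ≈ 0.221933, sin(θ/2) ≈ 0.975062.
With a = amp(|0⟩) = 1 and b = amp(|1⟩) = 0:
new amp(|0⟩) = (0.221933)·a + (-0.975062)·b = 0.2219
new amp(|1⟩) = (0.975062)·a + (0.221933)·b = 0.9751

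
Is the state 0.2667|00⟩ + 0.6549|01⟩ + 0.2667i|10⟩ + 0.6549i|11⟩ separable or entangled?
Separable

Writing the state as a|00⟩ + b|01⟩ + c|10⟩ + d|11⟩, it is a product state iff ad − bc = 0.
Here (a, b, c, d) = (0.2667, 0.6549, 0.2667i, 0.6549i): ad − bc = (0.2667)(0.6549i) − (0.6549)(0.2667i) = 0, so the state is separable.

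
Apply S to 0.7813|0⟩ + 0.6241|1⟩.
0.7813|0⟩ + 0.6241i|1⟩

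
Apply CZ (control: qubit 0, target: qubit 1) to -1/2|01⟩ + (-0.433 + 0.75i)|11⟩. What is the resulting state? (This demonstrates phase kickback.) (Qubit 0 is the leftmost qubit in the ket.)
-1/2|01⟩ + (0.433 - 0.75i)|11⟩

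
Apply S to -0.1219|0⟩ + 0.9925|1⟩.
-0.1219|0⟩ + 0.9925i|1⟩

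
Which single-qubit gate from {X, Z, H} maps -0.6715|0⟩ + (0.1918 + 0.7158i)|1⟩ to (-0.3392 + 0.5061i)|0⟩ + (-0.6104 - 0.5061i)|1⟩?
H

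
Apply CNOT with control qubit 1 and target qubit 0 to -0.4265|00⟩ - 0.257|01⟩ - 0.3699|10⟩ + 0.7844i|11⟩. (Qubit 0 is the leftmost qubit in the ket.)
-0.4265|00⟩ + 0.7844i|01⟩ - 0.3699|10⟩ - 0.257|11⟩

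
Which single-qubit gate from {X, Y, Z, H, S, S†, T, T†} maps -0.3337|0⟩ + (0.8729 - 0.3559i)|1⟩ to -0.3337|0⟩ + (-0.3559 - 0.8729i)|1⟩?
S†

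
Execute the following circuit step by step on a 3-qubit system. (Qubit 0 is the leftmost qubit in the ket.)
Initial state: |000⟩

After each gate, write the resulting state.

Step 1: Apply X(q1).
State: |010⟩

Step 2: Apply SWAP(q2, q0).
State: |010⟩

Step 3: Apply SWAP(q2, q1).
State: |001⟩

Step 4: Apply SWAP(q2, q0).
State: |100⟩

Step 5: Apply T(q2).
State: |100⟩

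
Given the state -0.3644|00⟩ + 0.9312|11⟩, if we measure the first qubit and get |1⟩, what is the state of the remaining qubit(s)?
|1⟩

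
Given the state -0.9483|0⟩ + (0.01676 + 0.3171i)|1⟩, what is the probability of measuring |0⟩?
0.8993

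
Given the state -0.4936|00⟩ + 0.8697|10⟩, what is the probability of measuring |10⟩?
0.7564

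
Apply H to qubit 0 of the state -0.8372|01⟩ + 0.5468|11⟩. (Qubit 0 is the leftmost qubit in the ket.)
-0.2053|01⟩ - 0.9786|11⟩

H on qubit 0 mixes each pair of kets that differ only in qubit 0: amplitudes (a, b) of (|…0…⟩, |…1…⟩) become ((a + b)/√2, (a − b)/√2). Kets absent from the input have amplitude 0.
(|01⟩, |11⟩): (a, b) = (-0.8372, 0.5468) → (-0.2053, -0.9786)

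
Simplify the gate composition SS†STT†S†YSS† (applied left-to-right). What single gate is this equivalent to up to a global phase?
Y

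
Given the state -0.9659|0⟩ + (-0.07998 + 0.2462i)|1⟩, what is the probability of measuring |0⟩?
0.933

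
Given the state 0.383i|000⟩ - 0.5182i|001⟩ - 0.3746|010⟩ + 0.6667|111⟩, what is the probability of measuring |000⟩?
0.1467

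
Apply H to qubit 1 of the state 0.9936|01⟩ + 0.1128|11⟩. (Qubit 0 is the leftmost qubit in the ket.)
0.7026|00⟩ - 0.7026|01⟩ + 0.07976|10⟩ - 0.07976|11⟩

H on qubit 1 mixes each pair of kets that differ only in qubit 1: amplitudes (a, b) of (|…0…⟩, |…1…⟩) become ((a + b)/√2, (a − b)/√2). Kets absent from the input have amplitude 0.
(|00⟩, |01⟩): (a, b) = (0, 0.9936) → (0.7026, -0.7026)
(|10⟩, |11⟩): (a, b) = (0, 0.1128) → (0.07976, -0.07976)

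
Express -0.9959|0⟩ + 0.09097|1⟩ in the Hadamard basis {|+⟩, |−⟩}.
-0.6399|+⟩ - 0.7685|−⟩

With |ψ⟩ = α|0⟩ + β|1⟩, the Hadamard-basis coefficients are ⟨+|ψ⟩ = (α + β)/√2 and ⟨−|ψ⟩ = (α − β)/√2.
Here α = -0.9959, β = 0.09097: (α + β)/√2 = -0.6399, (α − β)/√2 = -0.7685.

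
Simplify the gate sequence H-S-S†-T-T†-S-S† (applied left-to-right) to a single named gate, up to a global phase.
H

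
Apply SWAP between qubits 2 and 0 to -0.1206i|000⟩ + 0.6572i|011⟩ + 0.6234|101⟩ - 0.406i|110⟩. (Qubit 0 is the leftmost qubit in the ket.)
-0.1206i|000⟩ - 0.406i|011⟩ + 0.6234|101⟩ + 0.6572i|110⟩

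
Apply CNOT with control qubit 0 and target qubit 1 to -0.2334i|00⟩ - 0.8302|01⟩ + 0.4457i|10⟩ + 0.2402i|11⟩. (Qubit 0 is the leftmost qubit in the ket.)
-0.2334i|00⟩ - 0.8302|01⟩ + 0.2402i|10⟩ + 0.4457i|11⟩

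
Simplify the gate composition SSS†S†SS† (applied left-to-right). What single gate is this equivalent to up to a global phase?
I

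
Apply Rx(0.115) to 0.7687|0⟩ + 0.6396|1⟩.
(0.7674 - 0.03676i)|0⟩ + (0.6385 - 0.04418i)|1⟩

Rx(0.115) = [[cos(θ/2), −i·sin(θ/2)], [−i·sin(θ/2), cos(θ/2)]]; θ = 0.115, cos(θ/2) ≈ 0.998347, sin(θ/2) ≈ 0.0574683.
With a = amp(|0⟩) = 0.7687 and b = amp(|1⟩) = 0.6396:
new amp(|0⟩) = (0.998347)·a + (-0.0574683i)·b = (0.7674 - 0.03676i)
new amp(|1⟩) = (-0.0574683i)·a + (0.998347)·b = (0.6385 - 0.04418i)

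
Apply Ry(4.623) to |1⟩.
-0.738|0⟩ - 0.6748|1⟩

Ry(4.623) = [[cos(θ/2), −sin(θ/2)], [sin(θ/2), cos(θ/2)]]; θ = 4.623, cos(θ/2) ≈ -0.674807, sin(θ/2) ≈ 0.737994.
With a = amp(|0⟩) = 0 and b = amp(|1⟩) = 1:
new amp(|0⟩) = (-0.674807)·a + (-0.737994)·b = -0.738
new amp(|1⟩) = (0.737994)·a + (-0.674807)·b = -0.6748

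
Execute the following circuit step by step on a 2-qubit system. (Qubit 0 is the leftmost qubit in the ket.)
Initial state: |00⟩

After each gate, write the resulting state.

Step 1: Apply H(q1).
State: 1/√2|00⟩ + 1/√2|01⟩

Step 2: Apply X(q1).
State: 1/√2|00⟩ + 1/√2|01⟩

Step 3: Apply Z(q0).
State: 1/√2|00⟩ + 1/√2|01⟩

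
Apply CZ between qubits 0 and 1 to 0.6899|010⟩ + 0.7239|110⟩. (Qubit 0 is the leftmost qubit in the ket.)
0.6899|010⟩ - 0.7239|110⟩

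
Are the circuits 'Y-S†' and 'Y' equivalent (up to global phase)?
No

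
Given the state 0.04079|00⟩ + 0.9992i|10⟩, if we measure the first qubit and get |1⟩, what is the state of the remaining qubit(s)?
i|0⟩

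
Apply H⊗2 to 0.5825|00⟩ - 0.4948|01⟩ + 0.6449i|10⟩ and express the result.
(0.04385 + 0.3225i)|00⟩ + (0.5387 + 0.3225i)|01⟩ + (0.04385 - 0.3225i)|10⟩ + (0.5387 - 0.3225i)|11⟩

H⊗2 gives amp(|y⟩) = (1/2) Σ_x (−1)^(x·y) amp(|x⟩), where x·y is the number of positions in which both x and y have a 1.
|00⟩: (0.5825 - 0.4948 + 0.6449i)/2 = (0.04385 + 0.3225i)
|01⟩: (0.5825 + 0.4948 + 0.6449i)/2 = (0.5387 + 0.3225i)
|10⟩: (0.5825 - 0.4948 - 0.6449i)/2 = (0.04385 - 0.3225i)
|11⟩: (0.5825 + 0.4948 - 0.6449i)/2 = (0.5387 - 0.3225i)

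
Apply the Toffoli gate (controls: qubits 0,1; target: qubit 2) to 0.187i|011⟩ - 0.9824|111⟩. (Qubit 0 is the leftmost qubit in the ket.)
0.187i|011⟩ - 0.9824|110⟩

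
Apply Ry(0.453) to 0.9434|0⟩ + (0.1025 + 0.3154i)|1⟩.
(0.8963 - 0.07083i)|0⟩ + (0.3117 + 0.3073i)|1⟩

Ry(0.453) = [[cos(θ/2), −sin(θ/2)], [sin(θ/2), cos(θ/2)]]; θ = 0.453, cos(θ/2) ≈ 0.974458, sin(θ/2) ≈ 0.224568.
With a = amp(|0⟩) = 0.9434 and b = amp(|1⟩) = (0.1025 + 0.3154i):
new amp(|0⟩) = (0.974458)·a + (-0.224568)·b = (0.8963 - 0.07083i)
new amp(|1⟩) = (0.224568)·a + (0.974458)·b = (0.3117 + 0.3073i)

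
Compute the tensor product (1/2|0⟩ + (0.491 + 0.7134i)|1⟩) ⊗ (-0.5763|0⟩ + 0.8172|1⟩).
-0.2882|00⟩ + 0.4086|01⟩ + (-0.283 - 0.4111i)|10⟩ + (0.4012 + 0.583i)|11⟩

amp(|b₁b₂…⟩) = product of the factor amplitudes for bits b₁, b₂, …; only kets whose every factor amplitude is nonzero survive.
|00⟩: (1/2)(-0.5763) = -0.2882
|01⟩: (1/2)(0.8172) = 0.4086
|10⟩: (0.491 + 0.7134i)(-0.5763) = (-0.283 - 0.4111i)
|11⟩: (0.491 + 0.7134i)(0.8172) = (0.4012 + 0.583i)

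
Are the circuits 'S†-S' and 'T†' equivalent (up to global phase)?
No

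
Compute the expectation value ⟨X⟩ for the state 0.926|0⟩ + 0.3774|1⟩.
0.6989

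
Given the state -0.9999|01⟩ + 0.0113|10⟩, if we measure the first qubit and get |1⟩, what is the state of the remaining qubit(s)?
|0⟩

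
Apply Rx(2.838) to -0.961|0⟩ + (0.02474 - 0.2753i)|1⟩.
(-0.4175 - 0.02446i)|0⟩ + (0.003741 + 0.9083i)|1⟩

Rx(2.838) = [[cos(θ/2), −i·sin(θ/2)], [−i·sin(θ/2), cos(θ/2)]]; θ = 2.838, cos(θ/2) ≈ 0.151214, sin(θ/2) ≈ 0.988501.
With a = amp(|0⟩) = -0.961 and b = amp(|1⟩) = (0.02474 - 0.2753i):
new amp(|0⟩) = (0.151214)·a + (-0.988501i)·b = (-0.4175 - 0.02446i)
new amp(|1⟩) = (-0.988501i)·a + (0.151214)·b = (0.003741 + 0.9083i)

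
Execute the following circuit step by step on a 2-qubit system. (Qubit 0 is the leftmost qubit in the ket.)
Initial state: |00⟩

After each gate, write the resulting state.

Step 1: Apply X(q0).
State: |10⟩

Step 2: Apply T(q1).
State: |10⟩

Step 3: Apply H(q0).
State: 1/√2|00⟩ - 1/√2|10⟩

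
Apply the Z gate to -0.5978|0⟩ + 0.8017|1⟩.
-0.5978|0⟩ - 0.8017|1⟩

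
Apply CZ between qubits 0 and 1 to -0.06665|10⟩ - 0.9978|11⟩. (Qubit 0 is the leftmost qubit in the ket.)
-0.06665|10⟩ + 0.9978|11⟩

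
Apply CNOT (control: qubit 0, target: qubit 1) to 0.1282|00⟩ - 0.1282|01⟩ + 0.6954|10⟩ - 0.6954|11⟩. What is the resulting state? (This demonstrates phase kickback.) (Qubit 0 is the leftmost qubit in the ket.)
0.1282|00⟩ - 0.1282|01⟩ - 0.6954|10⟩ + 0.6954|11⟩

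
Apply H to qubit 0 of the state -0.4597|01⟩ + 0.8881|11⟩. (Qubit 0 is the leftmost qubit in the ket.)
0.3029|01⟩ - 0.953|11⟩

H on qubit 0 mixes each pair of kets that differ only in qubit 0: amplitudes (a, b) of (|…0…⟩, |…1…⟩) become ((a + b)/√2, (a − b)/√2). Kets absent from the input have amplitude 0.
(|01⟩, |11⟩): (a, b) = (-0.4597, 0.8881) → (0.3029, -0.953)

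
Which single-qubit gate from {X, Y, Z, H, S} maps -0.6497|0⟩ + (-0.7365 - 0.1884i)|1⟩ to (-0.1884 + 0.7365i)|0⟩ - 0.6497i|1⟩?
Y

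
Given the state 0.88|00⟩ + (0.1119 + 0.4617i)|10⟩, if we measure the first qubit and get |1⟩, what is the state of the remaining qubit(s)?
(0.2355 + 0.9719i)|0⟩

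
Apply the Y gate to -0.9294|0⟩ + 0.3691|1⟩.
-0.3691i|0⟩ - 0.9294i|1⟩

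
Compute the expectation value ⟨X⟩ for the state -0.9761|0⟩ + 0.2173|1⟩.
-0.4242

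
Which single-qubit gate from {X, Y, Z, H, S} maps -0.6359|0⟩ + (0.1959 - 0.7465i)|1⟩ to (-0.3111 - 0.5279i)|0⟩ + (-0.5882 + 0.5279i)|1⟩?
H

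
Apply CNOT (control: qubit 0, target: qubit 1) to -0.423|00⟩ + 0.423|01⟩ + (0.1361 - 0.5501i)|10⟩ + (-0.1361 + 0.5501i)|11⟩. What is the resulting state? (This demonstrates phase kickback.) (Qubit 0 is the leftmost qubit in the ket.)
-0.423|00⟩ + 0.423|01⟩ + (-0.1361 + 0.5501i)|10⟩ + (0.1361 - 0.5501i)|11⟩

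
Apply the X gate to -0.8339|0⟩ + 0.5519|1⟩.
0.5519|0⟩ - 0.8339|1⟩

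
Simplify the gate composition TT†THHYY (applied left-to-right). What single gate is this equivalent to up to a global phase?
T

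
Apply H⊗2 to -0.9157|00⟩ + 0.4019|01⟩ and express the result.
-0.2569|00⟩ - 0.6588|01⟩ - 0.2569|10⟩ - 0.6588|11⟩

H⊗2 gives amp(|y⟩) = (1/2) Σ_x (−1)^(x·y) amp(|x⟩), where x·y is the number of positions in which both x and y have a 1.
|00⟩: (-0.9157 + 0.4019)/2 = -0.2569
|01⟩: (-0.9157 - 0.4019)/2 = -0.6588
|10⟩: (-0.9157 + 0.4019)/2 = -0.2569
|11⟩: (-0.9157 - 0.4019)/2 = -0.6588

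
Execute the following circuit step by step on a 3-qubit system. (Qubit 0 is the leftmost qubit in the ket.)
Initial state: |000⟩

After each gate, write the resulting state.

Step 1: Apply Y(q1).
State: i|010⟩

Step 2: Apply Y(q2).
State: -|011⟩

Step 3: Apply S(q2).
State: -i|011⟩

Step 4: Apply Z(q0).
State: -i|011⟩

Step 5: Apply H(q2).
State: -(1/√2)i|010⟩ + (1/√2)i|011⟩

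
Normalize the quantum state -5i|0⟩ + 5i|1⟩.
-(1/√2)i|0⟩ + (1/√2)i|1⟩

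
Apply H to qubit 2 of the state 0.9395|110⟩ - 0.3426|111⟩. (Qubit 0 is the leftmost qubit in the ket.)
0.4221|110⟩ + 0.9066|111⟩

H on qubit 2 mixes each pair of kets that differ only in qubit 2: amplitudes (a, b) of (|…0…⟩, |…1…⟩) become ((a + b)/√2, (a − b)/√2). Kets absent from the input have amplitude 0.
(|110⟩, |111⟩): (a, b) = (0.9395, -0.3426) → (0.4221, 0.9066)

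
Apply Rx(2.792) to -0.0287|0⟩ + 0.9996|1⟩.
(-0.004991 - 0.9844i)|0⟩ + (0.1738 + 0.02826i)|1⟩

Rx(2.792) = [[cos(θ/2), −i·sin(θ/2)], [−i·sin(θ/2), cos(θ/2)]]; θ = 2.792, cos(θ/2) ≈ 0.173908, sin(θ/2) ≈ 0.984762.
With a = amp(|0⟩) = -0.0287 and b = amp(|1⟩) = 0.9996:
new amp(|0⟩) = (0.173908)·a + (-0.984762i)·b = (-0.004991 - 0.9844i)
new amp(|1⟩) = (-0.984762i)·a + (0.173908)·b = (0.1738 + 0.02826i)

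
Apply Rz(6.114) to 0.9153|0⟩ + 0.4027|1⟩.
(-0.912 - 0.07734i)|0⟩ + (-0.4013 + 0.03402i)|1⟩

Rz(6.114) = [[e^(−iθ/2), 0], [0, e^(iθ/2)]] with e^(±iθ/2) = cos(θ/2) ± i·sin(θ/2); θ = 6.114, cos(θ/2) ≈ -0.996424, sin(θ/2) ≈ 0.0844918.
With a = amp(|0⟩) = 0.9153 and b = amp(|1⟩) = 0.4027:
new amp(|0⟩) = (-0.996424 - 0.0844918i)·a = (-0.912 - 0.07734i)
new amp(|1⟩) = (-0.996424 + 0.0844918i)·b = (-0.4013 + 0.03402i)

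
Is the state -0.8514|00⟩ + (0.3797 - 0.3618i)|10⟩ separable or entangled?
Separable

Writing the state as a|00⟩ + b|01⟩ + c|10⟩ + d|11⟩, it is a product state iff ad − bc = 0.
Here (a, b, c, d) = (-0.8514, 0, (0.3797 - 0.3618i), 0): ad − bc = (-0.8514)(0) − (0)(0.3797 - 0.3618i) = 0, so the state is separable.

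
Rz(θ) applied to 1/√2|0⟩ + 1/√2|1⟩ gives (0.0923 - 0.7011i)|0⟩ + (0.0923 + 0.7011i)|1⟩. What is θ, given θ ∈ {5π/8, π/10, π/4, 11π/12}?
11π/12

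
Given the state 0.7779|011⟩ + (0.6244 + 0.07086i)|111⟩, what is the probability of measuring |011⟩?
0.6051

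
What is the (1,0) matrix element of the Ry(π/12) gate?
0.1305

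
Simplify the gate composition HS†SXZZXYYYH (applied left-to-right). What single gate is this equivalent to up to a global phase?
Y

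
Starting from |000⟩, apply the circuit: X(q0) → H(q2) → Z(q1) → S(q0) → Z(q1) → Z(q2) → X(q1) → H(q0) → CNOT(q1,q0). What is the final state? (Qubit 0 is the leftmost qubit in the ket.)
-(1/2)i|010⟩ + (1/2)i|011⟩ + (1/2)i|110⟩ - (1/2)i|111⟩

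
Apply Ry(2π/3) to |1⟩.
-0.866|0⟩ + 1/2|1⟩

Ry(2π/3) = [[cos(θ/2), −sin(θ/2)], [sin(θ/2), cos(θ/2)]]; θ = 2π/3, cos(θ/2) ≈ 0.5, sin(θ/2) ≈ 0.866025.
With a = amp(|0⟩) = 0 and b = amp(|1⟩) = 1:
new amp(|0⟩) = (0.5)·a + (-0.866025)·b = -0.866
new amp(|1⟩) = (0.866025)·a + (0.5)·b = 1/2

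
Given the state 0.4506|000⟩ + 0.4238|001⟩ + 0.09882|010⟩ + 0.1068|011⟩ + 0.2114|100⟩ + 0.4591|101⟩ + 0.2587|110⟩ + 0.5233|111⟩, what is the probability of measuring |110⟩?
0.06693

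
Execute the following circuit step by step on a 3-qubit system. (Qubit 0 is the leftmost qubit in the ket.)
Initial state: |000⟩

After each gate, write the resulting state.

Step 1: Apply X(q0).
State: |100⟩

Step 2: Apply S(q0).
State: i|100⟩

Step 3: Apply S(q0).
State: -|100⟩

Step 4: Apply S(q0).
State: -i|100⟩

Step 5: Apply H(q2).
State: -(1/√2)i|100⟩ - (1/√2)i|101⟩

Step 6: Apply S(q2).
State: -(1/√2)i|100⟩ + 1/√2|101⟩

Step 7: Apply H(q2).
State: (1/2 - (1/2)i)|100⟩ + (-1/2 - (1/2)i)|101⟩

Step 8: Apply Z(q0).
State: (-1/2 + (1/2)i)|100⟩ + (1/2 + (1/2)i)|101⟩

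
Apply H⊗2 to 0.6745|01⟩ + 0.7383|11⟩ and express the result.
0.7064|00⟩ - 0.7064|01⟩ - 0.0319|10⟩ + 0.0319|11⟩

H⊗2 gives amp(|y⟩) = (1/2) Σ_x (−1)^(x·y) amp(|x⟩), where x·y is the number of positions in which both x and y have a 1.
|00⟩: (0.6745 + 0.7383)/2 = 0.7064
|01⟩: (-0.6745 - 0.7383)/2 = -0.7064
|10⟩: (0.6745 - 0.7383)/2 = -0.0319
|11⟩: (-0.6745 + 0.7383)/2 = 0.0319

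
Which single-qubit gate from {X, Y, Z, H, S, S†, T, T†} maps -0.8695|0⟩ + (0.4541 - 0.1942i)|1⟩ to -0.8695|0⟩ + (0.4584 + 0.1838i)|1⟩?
T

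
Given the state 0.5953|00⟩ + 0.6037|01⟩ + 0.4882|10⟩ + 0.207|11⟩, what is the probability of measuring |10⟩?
0.2383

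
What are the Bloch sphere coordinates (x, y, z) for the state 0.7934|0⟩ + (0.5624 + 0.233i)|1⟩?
(0.8924, 0.3697, 0.2589)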